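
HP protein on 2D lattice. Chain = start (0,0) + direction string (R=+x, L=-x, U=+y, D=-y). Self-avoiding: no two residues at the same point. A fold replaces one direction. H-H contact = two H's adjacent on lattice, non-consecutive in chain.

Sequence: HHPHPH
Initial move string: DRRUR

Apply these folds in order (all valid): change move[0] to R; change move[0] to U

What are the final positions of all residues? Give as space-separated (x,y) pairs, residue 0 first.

Initial moves: DRRUR
Fold: move[0]->R => RRRUR (positions: [(0, 0), (1, 0), (2, 0), (3, 0), (3, 1), (4, 1)])
Fold: move[0]->U => URRUR (positions: [(0, 0), (0, 1), (1, 1), (2, 1), (2, 2), (3, 2)])

Answer: (0,0) (0,1) (1,1) (2,1) (2,2) (3,2)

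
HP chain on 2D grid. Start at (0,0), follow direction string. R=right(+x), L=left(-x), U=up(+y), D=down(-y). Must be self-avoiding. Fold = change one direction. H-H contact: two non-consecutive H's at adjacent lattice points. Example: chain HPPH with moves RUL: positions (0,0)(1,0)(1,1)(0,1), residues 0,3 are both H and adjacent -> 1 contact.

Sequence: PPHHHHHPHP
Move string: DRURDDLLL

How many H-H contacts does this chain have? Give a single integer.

Answer: 1

Derivation:
Positions: [(0, 0), (0, -1), (1, -1), (1, 0), (2, 0), (2, -1), (2, -2), (1, -2), (0, -2), (-1, -2)]
H-H contact: residue 2 @(1,-1) - residue 5 @(2, -1)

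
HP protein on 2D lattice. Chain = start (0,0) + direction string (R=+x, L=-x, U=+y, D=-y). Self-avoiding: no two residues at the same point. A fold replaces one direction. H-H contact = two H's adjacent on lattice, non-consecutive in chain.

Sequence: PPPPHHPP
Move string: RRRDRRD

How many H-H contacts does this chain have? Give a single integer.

Positions: [(0, 0), (1, 0), (2, 0), (3, 0), (3, -1), (4, -1), (5, -1), (5, -2)]
No H-H contacts found.

Answer: 0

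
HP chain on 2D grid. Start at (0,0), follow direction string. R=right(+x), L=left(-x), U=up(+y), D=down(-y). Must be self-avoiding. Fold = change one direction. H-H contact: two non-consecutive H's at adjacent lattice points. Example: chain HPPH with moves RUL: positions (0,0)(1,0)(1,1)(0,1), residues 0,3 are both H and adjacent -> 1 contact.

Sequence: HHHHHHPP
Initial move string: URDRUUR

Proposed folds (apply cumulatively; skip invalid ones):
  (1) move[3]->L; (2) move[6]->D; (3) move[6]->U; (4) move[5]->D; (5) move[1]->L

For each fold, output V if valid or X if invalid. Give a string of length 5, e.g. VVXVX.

Answer: XXVXX

Derivation:
Initial: URDRUUR -> [(0, 0), (0, 1), (1, 1), (1, 0), (2, 0), (2, 1), (2, 2), (3, 2)]
Fold 1: move[3]->L => URDLUUR INVALID (collision), skipped
Fold 2: move[6]->D => URDRUUD INVALID (collision), skipped
Fold 3: move[6]->U => URDRUUU VALID
Fold 4: move[5]->D => URDRUDU INVALID (collision), skipped
Fold 5: move[1]->L => ULDRUUU INVALID (collision), skipped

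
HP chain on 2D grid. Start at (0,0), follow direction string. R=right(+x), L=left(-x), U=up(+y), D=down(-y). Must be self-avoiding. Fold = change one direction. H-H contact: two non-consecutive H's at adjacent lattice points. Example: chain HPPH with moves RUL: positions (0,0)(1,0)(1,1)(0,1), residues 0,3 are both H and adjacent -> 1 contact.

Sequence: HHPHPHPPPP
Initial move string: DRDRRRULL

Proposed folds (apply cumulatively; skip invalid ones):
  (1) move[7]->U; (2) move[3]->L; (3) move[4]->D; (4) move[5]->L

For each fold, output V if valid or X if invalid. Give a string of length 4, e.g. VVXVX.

Answer: VXVX

Derivation:
Initial: DRDRRRULL -> [(0, 0), (0, -1), (1, -1), (1, -2), (2, -2), (3, -2), (4, -2), (4, -1), (3, -1), (2, -1)]
Fold 1: move[7]->U => DRDRRRUUL VALID
Fold 2: move[3]->L => DRDLRRUUL INVALID (collision), skipped
Fold 3: move[4]->D => DRDRDRUUL VALID
Fold 4: move[5]->L => DRDRDLUUL INVALID (collision), skipped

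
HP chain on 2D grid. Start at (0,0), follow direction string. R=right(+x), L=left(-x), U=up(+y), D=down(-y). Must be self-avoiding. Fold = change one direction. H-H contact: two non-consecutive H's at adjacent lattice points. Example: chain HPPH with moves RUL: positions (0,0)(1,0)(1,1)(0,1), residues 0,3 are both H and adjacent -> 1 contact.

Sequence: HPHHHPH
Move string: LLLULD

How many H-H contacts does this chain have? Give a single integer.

Answer: 1

Derivation:
Positions: [(0, 0), (-1, 0), (-2, 0), (-3, 0), (-3, 1), (-4, 1), (-4, 0)]
H-H contact: residue 3 @(-3,0) - residue 6 @(-4, 0)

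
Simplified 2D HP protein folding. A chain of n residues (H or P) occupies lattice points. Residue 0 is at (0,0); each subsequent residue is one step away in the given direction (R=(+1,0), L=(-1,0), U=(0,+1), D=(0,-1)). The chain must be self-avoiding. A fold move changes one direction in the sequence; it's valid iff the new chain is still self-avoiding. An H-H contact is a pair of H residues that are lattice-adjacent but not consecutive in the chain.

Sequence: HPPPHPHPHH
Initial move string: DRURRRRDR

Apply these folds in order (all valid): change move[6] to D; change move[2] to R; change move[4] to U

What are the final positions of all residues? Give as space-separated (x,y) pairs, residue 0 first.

Answer: (0,0) (0,-1) (1,-1) (2,-1) (3,-1) (3,0) (4,0) (4,-1) (4,-2) (5,-2)

Derivation:
Initial moves: DRURRRRDR
Fold: move[6]->D => DRURRRDDR (positions: [(0, 0), (0, -1), (1, -1), (1, 0), (2, 0), (3, 0), (4, 0), (4, -1), (4, -2), (5, -2)])
Fold: move[2]->R => DRRRRRDDR (positions: [(0, 0), (0, -1), (1, -1), (2, -1), (3, -1), (4, -1), (5, -1), (5, -2), (5, -3), (6, -3)])
Fold: move[4]->U => DRRRURDDR (positions: [(0, 0), (0, -1), (1, -1), (2, -1), (3, -1), (3, 0), (4, 0), (4, -1), (4, -2), (5, -2)])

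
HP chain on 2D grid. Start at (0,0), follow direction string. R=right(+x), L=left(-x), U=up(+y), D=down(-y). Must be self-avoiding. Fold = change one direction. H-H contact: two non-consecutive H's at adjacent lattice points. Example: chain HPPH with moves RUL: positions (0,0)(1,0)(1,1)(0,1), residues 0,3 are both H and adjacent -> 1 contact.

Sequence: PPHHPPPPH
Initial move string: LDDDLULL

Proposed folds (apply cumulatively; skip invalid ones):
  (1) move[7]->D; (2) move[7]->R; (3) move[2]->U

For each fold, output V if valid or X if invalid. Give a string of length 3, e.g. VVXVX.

Answer: VXX

Derivation:
Initial: LDDDLULL -> [(0, 0), (-1, 0), (-1, -1), (-1, -2), (-1, -3), (-2, -3), (-2, -2), (-3, -2), (-4, -2)]
Fold 1: move[7]->D => LDDDLULD VALID
Fold 2: move[7]->R => LDDDLULR INVALID (collision), skipped
Fold 3: move[2]->U => LDUDLULD INVALID (collision), skipped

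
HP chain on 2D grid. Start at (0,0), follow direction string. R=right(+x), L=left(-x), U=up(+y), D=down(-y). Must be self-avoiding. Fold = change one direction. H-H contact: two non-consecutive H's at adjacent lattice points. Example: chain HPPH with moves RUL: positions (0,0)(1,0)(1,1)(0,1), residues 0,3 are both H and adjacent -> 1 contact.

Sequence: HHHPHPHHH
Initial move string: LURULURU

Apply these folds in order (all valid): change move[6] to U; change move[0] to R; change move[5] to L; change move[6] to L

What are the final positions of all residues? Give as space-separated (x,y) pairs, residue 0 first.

Answer: (0,0) (1,0) (1,1) (2,1) (2,2) (1,2) (0,2) (-1,2) (-1,3)

Derivation:
Initial moves: LURULURU
Fold: move[6]->U => LURULUUU (positions: [(0, 0), (-1, 0), (-1, 1), (0, 1), (0, 2), (-1, 2), (-1, 3), (-1, 4), (-1, 5)])
Fold: move[0]->R => RURULUUU (positions: [(0, 0), (1, 0), (1, 1), (2, 1), (2, 2), (1, 2), (1, 3), (1, 4), (1, 5)])
Fold: move[5]->L => RURULLUU (positions: [(0, 0), (1, 0), (1, 1), (2, 1), (2, 2), (1, 2), (0, 2), (0, 3), (0, 4)])
Fold: move[6]->L => RURULLLU (positions: [(0, 0), (1, 0), (1, 1), (2, 1), (2, 2), (1, 2), (0, 2), (-1, 2), (-1, 3)])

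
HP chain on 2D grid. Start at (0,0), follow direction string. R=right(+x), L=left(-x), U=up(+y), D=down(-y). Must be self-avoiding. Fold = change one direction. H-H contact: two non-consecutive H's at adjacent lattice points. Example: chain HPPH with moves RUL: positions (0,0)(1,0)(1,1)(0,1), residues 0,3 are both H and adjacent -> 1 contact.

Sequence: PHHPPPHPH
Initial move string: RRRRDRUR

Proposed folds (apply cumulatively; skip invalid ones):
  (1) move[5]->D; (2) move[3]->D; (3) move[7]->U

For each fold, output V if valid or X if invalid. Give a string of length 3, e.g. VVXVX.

Initial: RRRRDRUR -> [(0, 0), (1, 0), (2, 0), (3, 0), (4, 0), (4, -1), (5, -1), (5, 0), (6, 0)]
Fold 1: move[5]->D => RRRRDDUR INVALID (collision), skipped
Fold 2: move[3]->D => RRRDDRUR VALID
Fold 3: move[7]->U => RRRDDRUU VALID

Answer: XVV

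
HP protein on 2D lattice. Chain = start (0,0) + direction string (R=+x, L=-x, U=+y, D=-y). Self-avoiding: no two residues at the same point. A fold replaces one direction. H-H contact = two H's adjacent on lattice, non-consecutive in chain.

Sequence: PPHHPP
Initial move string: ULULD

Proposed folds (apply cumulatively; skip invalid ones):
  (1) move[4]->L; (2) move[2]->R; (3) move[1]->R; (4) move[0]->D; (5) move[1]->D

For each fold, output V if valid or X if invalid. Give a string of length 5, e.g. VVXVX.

Answer: VXVXX

Derivation:
Initial: ULULD -> [(0, 0), (0, 1), (-1, 1), (-1, 2), (-2, 2), (-2, 1)]
Fold 1: move[4]->L => ULULL VALID
Fold 2: move[2]->R => ULRLL INVALID (collision), skipped
Fold 3: move[1]->R => URULL VALID
Fold 4: move[0]->D => DRULL INVALID (collision), skipped
Fold 5: move[1]->D => UDULL INVALID (collision), skipped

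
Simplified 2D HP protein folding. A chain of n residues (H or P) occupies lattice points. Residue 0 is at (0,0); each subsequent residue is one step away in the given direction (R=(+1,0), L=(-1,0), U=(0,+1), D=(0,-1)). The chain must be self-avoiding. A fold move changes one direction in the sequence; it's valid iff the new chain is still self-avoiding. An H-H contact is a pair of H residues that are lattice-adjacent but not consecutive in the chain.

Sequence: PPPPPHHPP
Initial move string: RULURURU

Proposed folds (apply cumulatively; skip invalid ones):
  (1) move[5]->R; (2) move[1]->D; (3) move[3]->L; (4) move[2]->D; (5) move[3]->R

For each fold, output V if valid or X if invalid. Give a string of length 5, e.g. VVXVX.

Initial: RULURURU -> [(0, 0), (1, 0), (1, 1), (0, 1), (0, 2), (1, 2), (1, 3), (2, 3), (2, 4)]
Fold 1: move[5]->R => RULURRRU VALID
Fold 2: move[1]->D => RDLURRRU INVALID (collision), skipped
Fold 3: move[3]->L => RULLRRRU INVALID (collision), skipped
Fold 4: move[2]->D => RUDURRRU INVALID (collision), skipped
Fold 5: move[3]->R => RULRRRRU INVALID (collision), skipped

Answer: VXXXX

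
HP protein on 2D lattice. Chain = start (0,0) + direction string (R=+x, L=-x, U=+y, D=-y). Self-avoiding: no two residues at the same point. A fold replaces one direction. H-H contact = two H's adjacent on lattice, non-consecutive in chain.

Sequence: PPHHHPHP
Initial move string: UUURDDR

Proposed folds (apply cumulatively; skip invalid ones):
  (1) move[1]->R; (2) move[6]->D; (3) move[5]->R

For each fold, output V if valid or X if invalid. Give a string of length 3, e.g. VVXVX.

Answer: VVV

Derivation:
Initial: UUURDDR -> [(0, 0), (0, 1), (0, 2), (0, 3), (1, 3), (1, 2), (1, 1), (2, 1)]
Fold 1: move[1]->R => URURDDR VALID
Fold 2: move[6]->D => URURDDD VALID
Fold 3: move[5]->R => URURDRD VALID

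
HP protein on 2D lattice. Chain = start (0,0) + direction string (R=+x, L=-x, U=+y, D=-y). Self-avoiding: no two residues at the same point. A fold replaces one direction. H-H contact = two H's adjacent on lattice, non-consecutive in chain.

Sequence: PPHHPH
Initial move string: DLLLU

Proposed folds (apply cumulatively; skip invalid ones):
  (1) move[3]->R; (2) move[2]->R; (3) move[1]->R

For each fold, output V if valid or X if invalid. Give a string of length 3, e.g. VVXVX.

Answer: XXX

Derivation:
Initial: DLLLU -> [(0, 0), (0, -1), (-1, -1), (-2, -1), (-3, -1), (-3, 0)]
Fold 1: move[3]->R => DLLRU INVALID (collision), skipped
Fold 2: move[2]->R => DLRLU INVALID (collision), skipped
Fold 3: move[1]->R => DRLLU INVALID (collision), skipped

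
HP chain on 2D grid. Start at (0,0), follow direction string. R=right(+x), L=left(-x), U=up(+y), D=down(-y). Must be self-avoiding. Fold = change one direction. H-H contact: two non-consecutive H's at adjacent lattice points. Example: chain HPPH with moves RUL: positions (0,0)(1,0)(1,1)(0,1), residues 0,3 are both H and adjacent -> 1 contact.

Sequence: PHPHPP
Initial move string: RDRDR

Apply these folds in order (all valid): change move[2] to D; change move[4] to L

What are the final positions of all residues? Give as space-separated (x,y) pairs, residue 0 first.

Initial moves: RDRDR
Fold: move[2]->D => RDDDR (positions: [(0, 0), (1, 0), (1, -1), (1, -2), (1, -3), (2, -3)])
Fold: move[4]->L => RDDDL (positions: [(0, 0), (1, 0), (1, -1), (1, -2), (1, -3), (0, -3)])

Answer: (0,0) (1,0) (1,-1) (1,-2) (1,-3) (0,-3)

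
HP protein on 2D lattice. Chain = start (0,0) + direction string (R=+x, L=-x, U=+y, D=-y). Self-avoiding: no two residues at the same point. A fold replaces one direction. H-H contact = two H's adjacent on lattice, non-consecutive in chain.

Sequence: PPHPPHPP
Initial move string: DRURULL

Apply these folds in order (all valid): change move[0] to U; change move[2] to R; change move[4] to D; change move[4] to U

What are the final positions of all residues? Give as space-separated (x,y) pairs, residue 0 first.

Answer: (0,0) (0,1) (1,1) (2,1) (3,1) (3,2) (2,2) (1,2)

Derivation:
Initial moves: DRURULL
Fold: move[0]->U => URURULL (positions: [(0, 0), (0, 1), (1, 1), (1, 2), (2, 2), (2, 3), (1, 3), (0, 3)])
Fold: move[2]->R => URRRULL (positions: [(0, 0), (0, 1), (1, 1), (2, 1), (3, 1), (3, 2), (2, 2), (1, 2)])
Fold: move[4]->D => URRRDLL (positions: [(0, 0), (0, 1), (1, 1), (2, 1), (3, 1), (3, 0), (2, 0), (1, 0)])
Fold: move[4]->U => URRRULL (positions: [(0, 0), (0, 1), (1, 1), (2, 1), (3, 1), (3, 2), (2, 2), (1, 2)])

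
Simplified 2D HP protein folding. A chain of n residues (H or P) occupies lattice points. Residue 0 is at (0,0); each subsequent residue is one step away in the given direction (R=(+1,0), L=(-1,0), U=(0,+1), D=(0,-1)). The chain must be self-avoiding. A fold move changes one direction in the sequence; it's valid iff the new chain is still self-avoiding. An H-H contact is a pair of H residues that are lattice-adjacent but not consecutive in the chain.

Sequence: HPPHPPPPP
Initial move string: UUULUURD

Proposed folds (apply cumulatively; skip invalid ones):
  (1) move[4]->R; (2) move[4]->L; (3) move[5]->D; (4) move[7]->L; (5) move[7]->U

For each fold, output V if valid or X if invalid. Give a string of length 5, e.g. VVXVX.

Initial: UUULUURD -> [(0, 0), (0, 1), (0, 2), (0, 3), (-1, 3), (-1, 4), (-1, 5), (0, 5), (0, 4)]
Fold 1: move[4]->R => UUULRURD INVALID (collision), skipped
Fold 2: move[4]->L => UUULLURD INVALID (collision), skipped
Fold 3: move[5]->D => UUULUDRD INVALID (collision), skipped
Fold 4: move[7]->L => UUULUURL INVALID (collision), skipped
Fold 5: move[7]->U => UUULUURU VALID

Answer: XXXXV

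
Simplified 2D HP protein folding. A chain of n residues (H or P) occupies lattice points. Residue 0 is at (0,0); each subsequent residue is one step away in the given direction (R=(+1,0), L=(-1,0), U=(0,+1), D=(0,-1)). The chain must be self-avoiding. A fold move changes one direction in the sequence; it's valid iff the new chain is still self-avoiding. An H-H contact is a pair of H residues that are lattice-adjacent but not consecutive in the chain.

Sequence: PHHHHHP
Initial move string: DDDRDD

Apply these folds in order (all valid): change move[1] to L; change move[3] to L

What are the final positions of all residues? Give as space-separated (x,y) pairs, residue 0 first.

Answer: (0,0) (0,-1) (-1,-1) (-1,-2) (-2,-2) (-2,-3) (-2,-4)

Derivation:
Initial moves: DDDRDD
Fold: move[1]->L => DLDRDD (positions: [(0, 0), (0, -1), (-1, -1), (-1, -2), (0, -2), (0, -3), (0, -4)])
Fold: move[3]->L => DLDLDD (positions: [(0, 0), (0, -1), (-1, -1), (-1, -2), (-2, -2), (-2, -3), (-2, -4)])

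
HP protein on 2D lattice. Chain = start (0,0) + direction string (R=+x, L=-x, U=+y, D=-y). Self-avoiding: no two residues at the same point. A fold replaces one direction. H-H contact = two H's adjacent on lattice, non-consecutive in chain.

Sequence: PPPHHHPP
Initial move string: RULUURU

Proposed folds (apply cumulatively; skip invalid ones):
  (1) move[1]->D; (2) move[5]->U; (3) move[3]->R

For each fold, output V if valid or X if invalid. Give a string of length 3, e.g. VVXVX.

Answer: XVX

Derivation:
Initial: RULUURU -> [(0, 0), (1, 0), (1, 1), (0, 1), (0, 2), (0, 3), (1, 3), (1, 4)]
Fold 1: move[1]->D => RDLUURU INVALID (collision), skipped
Fold 2: move[5]->U => RULUUUU VALID
Fold 3: move[3]->R => RULRUUU INVALID (collision), skipped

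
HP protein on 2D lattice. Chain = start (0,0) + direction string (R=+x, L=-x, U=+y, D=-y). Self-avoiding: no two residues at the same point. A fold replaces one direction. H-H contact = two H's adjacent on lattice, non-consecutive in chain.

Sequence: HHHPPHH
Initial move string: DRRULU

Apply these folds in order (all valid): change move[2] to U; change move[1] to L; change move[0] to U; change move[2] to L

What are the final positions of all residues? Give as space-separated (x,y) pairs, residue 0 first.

Answer: (0,0) (0,1) (-1,1) (-2,1) (-2,2) (-3,2) (-3,3)

Derivation:
Initial moves: DRRULU
Fold: move[2]->U => DRUULU (positions: [(0, 0), (0, -1), (1, -1), (1, 0), (1, 1), (0, 1), (0, 2)])
Fold: move[1]->L => DLUULU (positions: [(0, 0), (0, -1), (-1, -1), (-1, 0), (-1, 1), (-2, 1), (-2, 2)])
Fold: move[0]->U => ULUULU (positions: [(0, 0), (0, 1), (-1, 1), (-1, 2), (-1, 3), (-2, 3), (-2, 4)])
Fold: move[2]->L => ULLULU (positions: [(0, 0), (0, 1), (-1, 1), (-2, 1), (-2, 2), (-3, 2), (-3, 3)])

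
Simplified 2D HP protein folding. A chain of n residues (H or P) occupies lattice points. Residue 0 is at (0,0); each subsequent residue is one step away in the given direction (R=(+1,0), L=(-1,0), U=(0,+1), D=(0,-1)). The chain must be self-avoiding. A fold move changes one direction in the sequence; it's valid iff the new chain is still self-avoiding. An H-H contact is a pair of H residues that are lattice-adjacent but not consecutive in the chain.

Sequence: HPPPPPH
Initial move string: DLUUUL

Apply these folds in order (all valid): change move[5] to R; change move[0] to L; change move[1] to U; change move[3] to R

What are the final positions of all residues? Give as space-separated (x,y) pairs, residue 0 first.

Answer: (0,0) (-1,0) (-1,1) (-1,2) (0,2) (0,3) (1,3)

Derivation:
Initial moves: DLUUUL
Fold: move[5]->R => DLUUUR (positions: [(0, 0), (0, -1), (-1, -1), (-1, 0), (-1, 1), (-1, 2), (0, 2)])
Fold: move[0]->L => LLUUUR (positions: [(0, 0), (-1, 0), (-2, 0), (-2, 1), (-2, 2), (-2, 3), (-1, 3)])
Fold: move[1]->U => LUUUUR (positions: [(0, 0), (-1, 0), (-1, 1), (-1, 2), (-1, 3), (-1, 4), (0, 4)])
Fold: move[3]->R => LUURUR (positions: [(0, 0), (-1, 0), (-1, 1), (-1, 2), (0, 2), (0, 3), (1, 3)])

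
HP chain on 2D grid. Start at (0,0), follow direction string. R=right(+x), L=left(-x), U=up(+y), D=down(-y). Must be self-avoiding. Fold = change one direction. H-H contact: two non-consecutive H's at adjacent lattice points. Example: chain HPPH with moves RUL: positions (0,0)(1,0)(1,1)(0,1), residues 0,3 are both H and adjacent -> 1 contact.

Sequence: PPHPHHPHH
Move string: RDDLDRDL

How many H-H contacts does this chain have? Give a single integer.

Answer: 1

Derivation:
Positions: [(0, 0), (1, 0), (1, -1), (1, -2), (0, -2), (0, -3), (1, -3), (1, -4), (0, -4)]
H-H contact: residue 5 @(0,-3) - residue 8 @(0, -4)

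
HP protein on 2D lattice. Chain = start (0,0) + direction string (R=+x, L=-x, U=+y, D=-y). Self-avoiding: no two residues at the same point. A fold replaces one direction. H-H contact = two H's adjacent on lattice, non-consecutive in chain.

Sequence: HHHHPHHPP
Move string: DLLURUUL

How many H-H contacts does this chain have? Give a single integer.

Positions: [(0, 0), (0, -1), (-1, -1), (-2, -1), (-2, 0), (-1, 0), (-1, 1), (-1, 2), (-2, 2)]
H-H contact: residue 0 @(0,0) - residue 5 @(-1, 0)
H-H contact: residue 2 @(-1,-1) - residue 5 @(-1, 0)

Answer: 2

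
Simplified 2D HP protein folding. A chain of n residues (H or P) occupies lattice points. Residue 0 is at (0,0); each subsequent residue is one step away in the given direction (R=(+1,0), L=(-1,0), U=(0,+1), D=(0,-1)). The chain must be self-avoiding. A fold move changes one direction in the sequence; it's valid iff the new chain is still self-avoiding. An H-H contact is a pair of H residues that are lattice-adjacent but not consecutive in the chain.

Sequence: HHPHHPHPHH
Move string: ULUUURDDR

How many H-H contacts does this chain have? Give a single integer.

Answer: 2

Derivation:
Positions: [(0, 0), (0, 1), (-1, 1), (-1, 2), (-1, 3), (-1, 4), (0, 4), (0, 3), (0, 2), (1, 2)]
H-H contact: residue 1 @(0,1) - residue 8 @(0, 2)
H-H contact: residue 3 @(-1,2) - residue 8 @(0, 2)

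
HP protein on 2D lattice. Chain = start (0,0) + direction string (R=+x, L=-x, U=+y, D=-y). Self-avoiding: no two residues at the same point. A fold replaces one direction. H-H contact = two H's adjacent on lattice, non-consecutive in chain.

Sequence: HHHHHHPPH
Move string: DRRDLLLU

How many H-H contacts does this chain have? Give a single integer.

Positions: [(0, 0), (0, -1), (1, -1), (2, -1), (2, -2), (1, -2), (0, -2), (-1, -2), (-1, -1)]
H-H contact: residue 1 @(0,-1) - residue 8 @(-1, -1)
H-H contact: residue 2 @(1,-1) - residue 5 @(1, -2)

Answer: 2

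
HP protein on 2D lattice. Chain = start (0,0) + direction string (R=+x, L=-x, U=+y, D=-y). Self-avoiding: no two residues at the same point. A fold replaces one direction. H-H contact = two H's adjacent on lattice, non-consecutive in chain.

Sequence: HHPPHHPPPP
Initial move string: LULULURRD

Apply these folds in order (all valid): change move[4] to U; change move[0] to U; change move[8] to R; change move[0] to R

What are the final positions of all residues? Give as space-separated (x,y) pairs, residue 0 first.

Initial moves: LULULURRD
Fold: move[4]->U => LULUUURRD (positions: [(0, 0), (-1, 0), (-1, 1), (-2, 1), (-2, 2), (-2, 3), (-2, 4), (-1, 4), (0, 4), (0, 3)])
Fold: move[0]->U => UULUUURRD (positions: [(0, 0), (0, 1), (0, 2), (-1, 2), (-1, 3), (-1, 4), (-1, 5), (0, 5), (1, 5), (1, 4)])
Fold: move[8]->R => UULUUURRR (positions: [(0, 0), (0, 1), (0, 2), (-1, 2), (-1, 3), (-1, 4), (-1, 5), (0, 5), (1, 5), (2, 5)])
Fold: move[0]->R => RULUUURRR (positions: [(0, 0), (1, 0), (1, 1), (0, 1), (0, 2), (0, 3), (0, 4), (1, 4), (2, 4), (3, 4)])

Answer: (0,0) (1,0) (1,1) (0,1) (0,2) (0,3) (0,4) (1,4) (2,4) (3,4)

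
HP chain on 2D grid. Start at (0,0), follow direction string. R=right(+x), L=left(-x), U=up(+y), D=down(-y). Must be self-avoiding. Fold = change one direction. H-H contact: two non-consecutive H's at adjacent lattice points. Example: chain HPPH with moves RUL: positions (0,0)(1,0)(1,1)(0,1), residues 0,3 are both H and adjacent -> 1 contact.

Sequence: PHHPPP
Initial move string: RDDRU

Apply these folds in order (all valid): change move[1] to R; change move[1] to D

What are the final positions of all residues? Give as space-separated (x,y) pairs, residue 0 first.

Initial moves: RDDRU
Fold: move[1]->R => RRDRU (positions: [(0, 0), (1, 0), (2, 0), (2, -1), (3, -1), (3, 0)])
Fold: move[1]->D => RDDRU (positions: [(0, 0), (1, 0), (1, -1), (1, -2), (2, -2), (2, -1)])

Answer: (0,0) (1,0) (1,-1) (1,-2) (2,-2) (2,-1)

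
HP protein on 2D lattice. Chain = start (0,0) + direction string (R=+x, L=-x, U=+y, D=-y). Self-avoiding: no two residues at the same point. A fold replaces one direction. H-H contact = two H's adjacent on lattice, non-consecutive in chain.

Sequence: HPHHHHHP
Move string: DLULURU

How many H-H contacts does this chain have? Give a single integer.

Positions: [(0, 0), (0, -1), (-1, -1), (-1, 0), (-2, 0), (-2, 1), (-1, 1), (-1, 2)]
H-H contact: residue 0 @(0,0) - residue 3 @(-1, 0)
H-H contact: residue 3 @(-1,0) - residue 6 @(-1, 1)

Answer: 2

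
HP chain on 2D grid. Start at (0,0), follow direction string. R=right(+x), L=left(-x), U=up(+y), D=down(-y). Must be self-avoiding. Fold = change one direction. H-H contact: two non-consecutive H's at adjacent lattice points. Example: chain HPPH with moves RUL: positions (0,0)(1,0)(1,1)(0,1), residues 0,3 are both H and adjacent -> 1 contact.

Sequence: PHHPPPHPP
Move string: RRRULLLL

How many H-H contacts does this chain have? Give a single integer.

Positions: [(0, 0), (1, 0), (2, 0), (3, 0), (3, 1), (2, 1), (1, 1), (0, 1), (-1, 1)]
H-H contact: residue 1 @(1,0) - residue 6 @(1, 1)

Answer: 1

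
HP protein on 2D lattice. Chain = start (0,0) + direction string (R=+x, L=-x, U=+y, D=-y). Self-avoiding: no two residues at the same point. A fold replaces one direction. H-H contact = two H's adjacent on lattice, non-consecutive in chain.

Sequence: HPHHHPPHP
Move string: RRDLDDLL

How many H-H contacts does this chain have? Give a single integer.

Positions: [(0, 0), (1, 0), (2, 0), (2, -1), (1, -1), (1, -2), (1, -3), (0, -3), (-1, -3)]
No H-H contacts found.

Answer: 0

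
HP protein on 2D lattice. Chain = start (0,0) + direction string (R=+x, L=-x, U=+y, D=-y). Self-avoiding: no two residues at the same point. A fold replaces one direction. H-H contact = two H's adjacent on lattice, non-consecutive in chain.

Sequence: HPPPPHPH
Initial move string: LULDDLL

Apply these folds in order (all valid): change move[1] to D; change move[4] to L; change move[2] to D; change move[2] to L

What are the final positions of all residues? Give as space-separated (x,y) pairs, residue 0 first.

Answer: (0,0) (-1,0) (-1,-1) (-2,-1) (-2,-2) (-3,-2) (-4,-2) (-5,-2)

Derivation:
Initial moves: LULDDLL
Fold: move[1]->D => LDLDDLL (positions: [(0, 0), (-1, 0), (-1, -1), (-2, -1), (-2, -2), (-2, -3), (-3, -3), (-4, -3)])
Fold: move[4]->L => LDLDLLL (positions: [(0, 0), (-1, 0), (-1, -1), (-2, -1), (-2, -2), (-3, -2), (-4, -2), (-5, -2)])
Fold: move[2]->D => LDDDLLL (positions: [(0, 0), (-1, 0), (-1, -1), (-1, -2), (-1, -3), (-2, -3), (-3, -3), (-4, -3)])
Fold: move[2]->L => LDLDLLL (positions: [(0, 0), (-1, 0), (-1, -1), (-2, -1), (-2, -2), (-3, -2), (-4, -2), (-5, -2)])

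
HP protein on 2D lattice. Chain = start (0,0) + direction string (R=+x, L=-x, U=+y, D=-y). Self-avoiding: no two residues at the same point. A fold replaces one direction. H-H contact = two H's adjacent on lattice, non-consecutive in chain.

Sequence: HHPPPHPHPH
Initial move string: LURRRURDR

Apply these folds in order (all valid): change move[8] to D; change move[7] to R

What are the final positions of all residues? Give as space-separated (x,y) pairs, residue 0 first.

Answer: (0,0) (-1,0) (-1,1) (0,1) (1,1) (2,1) (2,2) (3,2) (4,2) (4,1)

Derivation:
Initial moves: LURRRURDR
Fold: move[8]->D => LURRRURDD (positions: [(0, 0), (-1, 0), (-1, 1), (0, 1), (1, 1), (2, 1), (2, 2), (3, 2), (3, 1), (3, 0)])
Fold: move[7]->R => LURRRURRD (positions: [(0, 0), (-1, 0), (-1, 1), (0, 1), (1, 1), (2, 1), (2, 2), (3, 2), (4, 2), (4, 1)])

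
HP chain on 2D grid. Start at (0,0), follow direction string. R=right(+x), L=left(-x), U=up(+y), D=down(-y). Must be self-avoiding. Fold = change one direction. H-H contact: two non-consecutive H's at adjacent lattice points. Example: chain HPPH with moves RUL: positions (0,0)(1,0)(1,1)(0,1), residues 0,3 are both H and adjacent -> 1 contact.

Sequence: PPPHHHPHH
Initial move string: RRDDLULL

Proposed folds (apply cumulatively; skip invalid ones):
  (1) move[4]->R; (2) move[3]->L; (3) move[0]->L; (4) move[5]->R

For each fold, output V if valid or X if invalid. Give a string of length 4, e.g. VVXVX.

Initial: RRDDLULL -> [(0, 0), (1, 0), (2, 0), (2, -1), (2, -2), (1, -2), (1, -1), (0, -1), (-1, -1)]
Fold 1: move[4]->R => RRDDRULL INVALID (collision), skipped
Fold 2: move[3]->L => RRDLLULL INVALID (collision), skipped
Fold 3: move[0]->L => LRDDLULL INVALID (collision), skipped
Fold 4: move[5]->R => RRDDLRLL INVALID (collision), skipped

Answer: XXXX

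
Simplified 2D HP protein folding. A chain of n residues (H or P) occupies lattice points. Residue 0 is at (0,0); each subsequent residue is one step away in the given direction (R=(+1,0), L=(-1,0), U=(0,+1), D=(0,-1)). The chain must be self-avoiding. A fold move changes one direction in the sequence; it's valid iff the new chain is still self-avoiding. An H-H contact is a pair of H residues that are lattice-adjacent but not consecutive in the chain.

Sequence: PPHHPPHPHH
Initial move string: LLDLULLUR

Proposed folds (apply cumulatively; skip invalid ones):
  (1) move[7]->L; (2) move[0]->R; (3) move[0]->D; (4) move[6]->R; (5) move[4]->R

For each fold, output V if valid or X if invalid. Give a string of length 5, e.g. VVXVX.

Answer: XXVXX

Derivation:
Initial: LLDLULLUR -> [(0, 0), (-1, 0), (-2, 0), (-2, -1), (-3, -1), (-3, 0), (-4, 0), (-5, 0), (-5, 1), (-4, 1)]
Fold 1: move[7]->L => LLDLULLLR INVALID (collision), skipped
Fold 2: move[0]->R => RLDLULLUR INVALID (collision), skipped
Fold 3: move[0]->D => DLDLULLUR VALID
Fold 4: move[6]->R => DLDLULRUR INVALID (collision), skipped
Fold 5: move[4]->R => DLDLRLLUR INVALID (collision), skipped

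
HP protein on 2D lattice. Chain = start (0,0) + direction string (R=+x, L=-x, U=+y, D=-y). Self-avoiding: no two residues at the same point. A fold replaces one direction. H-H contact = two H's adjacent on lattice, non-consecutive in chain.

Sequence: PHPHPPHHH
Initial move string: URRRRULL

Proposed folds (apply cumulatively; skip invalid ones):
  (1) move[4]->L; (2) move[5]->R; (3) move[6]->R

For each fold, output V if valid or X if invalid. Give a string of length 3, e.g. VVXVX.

Initial: URRRRULL -> [(0, 0), (0, 1), (1, 1), (2, 1), (3, 1), (4, 1), (4, 2), (3, 2), (2, 2)]
Fold 1: move[4]->L => URRRLULL INVALID (collision), skipped
Fold 2: move[5]->R => URRRRRLL INVALID (collision), skipped
Fold 3: move[6]->R => URRRRURL INVALID (collision), skipped

Answer: XXX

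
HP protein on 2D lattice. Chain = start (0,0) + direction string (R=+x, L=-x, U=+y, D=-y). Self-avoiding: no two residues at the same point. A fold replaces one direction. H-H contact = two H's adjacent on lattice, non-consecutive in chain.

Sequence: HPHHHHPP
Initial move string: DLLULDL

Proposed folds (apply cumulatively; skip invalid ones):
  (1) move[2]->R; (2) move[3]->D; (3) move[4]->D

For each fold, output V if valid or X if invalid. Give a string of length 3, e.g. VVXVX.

Initial: DLLULDL -> [(0, 0), (0, -1), (-1, -1), (-2, -1), (-2, 0), (-3, 0), (-3, -1), (-4, -1)]
Fold 1: move[2]->R => DLRULDL INVALID (collision), skipped
Fold 2: move[3]->D => DLLDLDL VALID
Fold 3: move[4]->D => DLLDDDL VALID

Answer: XVV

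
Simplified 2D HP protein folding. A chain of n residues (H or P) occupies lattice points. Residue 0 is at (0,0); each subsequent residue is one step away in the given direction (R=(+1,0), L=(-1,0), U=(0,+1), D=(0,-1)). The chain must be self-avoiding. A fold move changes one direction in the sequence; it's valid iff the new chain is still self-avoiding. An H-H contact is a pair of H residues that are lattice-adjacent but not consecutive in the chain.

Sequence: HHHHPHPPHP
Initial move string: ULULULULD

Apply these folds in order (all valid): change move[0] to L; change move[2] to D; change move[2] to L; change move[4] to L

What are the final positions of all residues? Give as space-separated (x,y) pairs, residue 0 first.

Answer: (0,0) (-1,0) (-2,0) (-3,0) (-4,0) (-5,0) (-6,0) (-6,1) (-7,1) (-7,0)

Derivation:
Initial moves: ULULULULD
Fold: move[0]->L => LLULULULD (positions: [(0, 0), (-1, 0), (-2, 0), (-2, 1), (-3, 1), (-3, 2), (-4, 2), (-4, 3), (-5, 3), (-5, 2)])
Fold: move[2]->D => LLDLULULD (positions: [(0, 0), (-1, 0), (-2, 0), (-2, -1), (-3, -1), (-3, 0), (-4, 0), (-4, 1), (-5, 1), (-5, 0)])
Fold: move[2]->L => LLLLULULD (positions: [(0, 0), (-1, 0), (-2, 0), (-3, 0), (-4, 0), (-4, 1), (-5, 1), (-5, 2), (-6, 2), (-6, 1)])
Fold: move[4]->L => LLLLLLULD (positions: [(0, 0), (-1, 0), (-2, 0), (-3, 0), (-4, 0), (-5, 0), (-6, 0), (-6, 1), (-7, 1), (-7, 0)])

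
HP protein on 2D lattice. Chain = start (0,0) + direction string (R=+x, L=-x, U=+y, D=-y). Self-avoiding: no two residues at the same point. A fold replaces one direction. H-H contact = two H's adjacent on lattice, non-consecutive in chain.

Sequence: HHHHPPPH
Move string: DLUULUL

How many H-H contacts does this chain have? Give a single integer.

Positions: [(0, 0), (0, -1), (-1, -1), (-1, 0), (-1, 1), (-2, 1), (-2, 2), (-3, 2)]
H-H contact: residue 0 @(0,0) - residue 3 @(-1, 0)

Answer: 1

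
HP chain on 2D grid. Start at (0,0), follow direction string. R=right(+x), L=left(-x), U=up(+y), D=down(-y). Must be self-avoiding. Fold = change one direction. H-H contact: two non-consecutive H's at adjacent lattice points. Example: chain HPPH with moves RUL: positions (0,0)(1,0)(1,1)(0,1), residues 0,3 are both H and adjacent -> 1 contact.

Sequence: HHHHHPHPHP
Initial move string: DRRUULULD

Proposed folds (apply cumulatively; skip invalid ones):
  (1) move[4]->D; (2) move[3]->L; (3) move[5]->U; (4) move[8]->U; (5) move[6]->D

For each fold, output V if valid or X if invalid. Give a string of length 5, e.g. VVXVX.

Answer: XXVVX

Derivation:
Initial: DRRUULULD -> [(0, 0), (0, -1), (1, -1), (2, -1), (2, 0), (2, 1), (1, 1), (1, 2), (0, 2), (0, 1)]
Fold 1: move[4]->D => DRRUDLULD INVALID (collision), skipped
Fold 2: move[3]->L => DRRLULULD INVALID (collision), skipped
Fold 3: move[5]->U => DRRUUUULD VALID
Fold 4: move[8]->U => DRRUUUULU VALID
Fold 5: move[6]->D => DRRUUUDLU INVALID (collision), skipped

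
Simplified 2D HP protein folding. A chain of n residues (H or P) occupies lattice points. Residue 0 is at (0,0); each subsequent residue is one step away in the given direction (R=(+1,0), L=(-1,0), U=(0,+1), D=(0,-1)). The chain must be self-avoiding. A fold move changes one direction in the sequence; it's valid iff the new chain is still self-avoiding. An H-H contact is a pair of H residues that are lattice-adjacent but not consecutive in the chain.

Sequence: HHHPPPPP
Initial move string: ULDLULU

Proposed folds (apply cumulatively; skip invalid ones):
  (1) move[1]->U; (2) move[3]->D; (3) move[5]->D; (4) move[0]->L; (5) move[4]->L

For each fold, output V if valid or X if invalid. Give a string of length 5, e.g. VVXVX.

Answer: XXXVV

Derivation:
Initial: ULDLULU -> [(0, 0), (0, 1), (-1, 1), (-1, 0), (-2, 0), (-2, 1), (-3, 1), (-3, 2)]
Fold 1: move[1]->U => UUDLULU INVALID (collision), skipped
Fold 2: move[3]->D => ULDDULU INVALID (collision), skipped
Fold 3: move[5]->D => ULDLUDU INVALID (collision), skipped
Fold 4: move[0]->L => LLDLULU VALID
Fold 5: move[4]->L => LLDLLLU VALID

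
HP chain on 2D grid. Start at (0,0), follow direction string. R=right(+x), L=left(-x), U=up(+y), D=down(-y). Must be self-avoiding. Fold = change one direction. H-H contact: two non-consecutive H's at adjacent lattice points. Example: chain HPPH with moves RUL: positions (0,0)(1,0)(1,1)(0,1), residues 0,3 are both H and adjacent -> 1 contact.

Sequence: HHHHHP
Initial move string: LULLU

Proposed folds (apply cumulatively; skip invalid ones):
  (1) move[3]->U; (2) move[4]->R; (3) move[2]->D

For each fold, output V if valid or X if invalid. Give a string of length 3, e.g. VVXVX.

Initial: LULLU -> [(0, 0), (-1, 0), (-1, 1), (-2, 1), (-3, 1), (-3, 2)]
Fold 1: move[3]->U => LULUU VALID
Fold 2: move[4]->R => LULUR VALID
Fold 3: move[2]->D => LUDUR INVALID (collision), skipped

Answer: VVX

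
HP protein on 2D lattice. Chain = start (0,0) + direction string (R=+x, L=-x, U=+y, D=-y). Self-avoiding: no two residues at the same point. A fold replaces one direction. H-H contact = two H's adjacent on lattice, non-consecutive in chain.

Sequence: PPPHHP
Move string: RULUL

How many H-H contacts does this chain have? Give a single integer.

Positions: [(0, 0), (1, 0), (1, 1), (0, 1), (0, 2), (-1, 2)]
No H-H contacts found.

Answer: 0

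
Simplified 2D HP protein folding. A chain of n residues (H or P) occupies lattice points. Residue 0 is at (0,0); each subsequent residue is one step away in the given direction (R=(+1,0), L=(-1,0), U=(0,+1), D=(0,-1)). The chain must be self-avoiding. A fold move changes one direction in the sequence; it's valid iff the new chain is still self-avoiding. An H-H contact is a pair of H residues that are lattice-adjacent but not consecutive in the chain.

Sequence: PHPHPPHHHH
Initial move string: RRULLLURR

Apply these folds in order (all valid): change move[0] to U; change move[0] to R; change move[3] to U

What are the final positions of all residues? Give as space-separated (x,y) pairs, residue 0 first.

Answer: (0,0) (1,0) (2,0) (2,1) (2,2) (1,2) (0,2) (0,3) (1,3) (2,3)

Derivation:
Initial moves: RRULLLURR
Fold: move[0]->U => URULLLURR (positions: [(0, 0), (0, 1), (1, 1), (1, 2), (0, 2), (-1, 2), (-2, 2), (-2, 3), (-1, 3), (0, 3)])
Fold: move[0]->R => RRULLLURR (positions: [(0, 0), (1, 0), (2, 0), (2, 1), (1, 1), (0, 1), (-1, 1), (-1, 2), (0, 2), (1, 2)])
Fold: move[3]->U => RRUULLURR (positions: [(0, 0), (1, 0), (2, 0), (2, 1), (2, 2), (1, 2), (0, 2), (0, 3), (1, 3), (2, 3)])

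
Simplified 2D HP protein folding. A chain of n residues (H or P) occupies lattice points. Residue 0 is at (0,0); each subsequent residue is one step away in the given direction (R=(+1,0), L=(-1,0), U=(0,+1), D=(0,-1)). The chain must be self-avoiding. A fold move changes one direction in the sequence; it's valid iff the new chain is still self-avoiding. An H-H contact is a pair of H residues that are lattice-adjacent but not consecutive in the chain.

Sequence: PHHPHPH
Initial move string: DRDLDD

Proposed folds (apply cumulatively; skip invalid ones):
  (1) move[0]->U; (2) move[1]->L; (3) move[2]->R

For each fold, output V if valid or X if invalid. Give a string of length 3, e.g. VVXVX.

Initial: DRDLDD -> [(0, 0), (0, -1), (1, -1), (1, -2), (0, -2), (0, -3), (0, -4)]
Fold 1: move[0]->U => URDLDD INVALID (collision), skipped
Fold 2: move[1]->L => DLDLDD VALID
Fold 3: move[2]->R => DLRLDD INVALID (collision), skipped

Answer: XVX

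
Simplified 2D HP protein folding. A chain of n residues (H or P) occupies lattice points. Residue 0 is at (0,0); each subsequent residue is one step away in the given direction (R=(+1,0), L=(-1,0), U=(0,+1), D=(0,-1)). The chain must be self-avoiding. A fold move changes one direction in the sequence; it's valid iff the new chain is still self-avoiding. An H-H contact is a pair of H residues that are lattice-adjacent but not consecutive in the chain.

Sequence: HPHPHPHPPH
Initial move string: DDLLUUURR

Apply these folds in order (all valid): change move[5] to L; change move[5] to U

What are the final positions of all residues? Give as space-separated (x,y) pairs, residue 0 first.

Answer: (0,0) (0,-1) (0,-2) (-1,-2) (-2,-2) (-2,-1) (-2,0) (-2,1) (-1,1) (0,1)

Derivation:
Initial moves: DDLLUUURR
Fold: move[5]->L => DDLLULURR (positions: [(0, 0), (0, -1), (0, -2), (-1, -2), (-2, -2), (-2, -1), (-3, -1), (-3, 0), (-2, 0), (-1, 0)])
Fold: move[5]->U => DDLLUUURR (positions: [(0, 0), (0, -1), (0, -2), (-1, -2), (-2, -2), (-2, -1), (-2, 0), (-2, 1), (-1, 1), (0, 1)])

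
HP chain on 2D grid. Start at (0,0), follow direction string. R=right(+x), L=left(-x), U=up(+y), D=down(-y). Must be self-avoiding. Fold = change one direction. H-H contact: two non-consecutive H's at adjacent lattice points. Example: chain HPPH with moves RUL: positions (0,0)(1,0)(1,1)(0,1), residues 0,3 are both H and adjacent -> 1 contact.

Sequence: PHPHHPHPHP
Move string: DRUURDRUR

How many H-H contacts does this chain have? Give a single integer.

Positions: [(0, 0), (0, -1), (1, -1), (1, 0), (1, 1), (2, 1), (2, 0), (3, 0), (3, 1), (4, 1)]
H-H contact: residue 3 @(1,0) - residue 6 @(2, 0)

Answer: 1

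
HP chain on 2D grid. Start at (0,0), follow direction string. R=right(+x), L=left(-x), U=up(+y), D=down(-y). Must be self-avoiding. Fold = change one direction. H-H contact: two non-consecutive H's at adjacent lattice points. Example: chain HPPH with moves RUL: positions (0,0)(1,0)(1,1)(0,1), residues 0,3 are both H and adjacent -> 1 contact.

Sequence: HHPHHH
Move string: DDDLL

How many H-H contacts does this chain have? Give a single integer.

Positions: [(0, 0), (0, -1), (0, -2), (0, -3), (-1, -3), (-2, -3)]
No H-H contacts found.

Answer: 0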